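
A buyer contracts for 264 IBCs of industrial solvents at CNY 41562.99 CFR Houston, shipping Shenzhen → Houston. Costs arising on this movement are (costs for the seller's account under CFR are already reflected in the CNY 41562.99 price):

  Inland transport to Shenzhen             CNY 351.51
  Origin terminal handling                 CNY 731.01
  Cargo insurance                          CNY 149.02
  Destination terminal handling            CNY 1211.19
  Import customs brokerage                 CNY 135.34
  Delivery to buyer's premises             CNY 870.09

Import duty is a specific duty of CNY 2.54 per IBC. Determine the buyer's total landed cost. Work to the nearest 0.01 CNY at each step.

CFR: the seller pays costs through ocean freight to the destination port, but not insurance.
Already in the invoice (seller's account under CFR): inland to port, origin terminal — exclude.
CIF value = CFR price + insurance = 41562.99 + 149.02 = 41712.01
Import duty = 264 × 2.54 = 670.56
Buyer bears: insurance 149.02 + destination terminal 1211.19 + brokerage 135.34 + delivery 870.09 + duty 670.56 = 3036.20
Landed cost = invoice 41562.99 + 3036.20 = 44599.19

Total landed cost: CNY 44599.19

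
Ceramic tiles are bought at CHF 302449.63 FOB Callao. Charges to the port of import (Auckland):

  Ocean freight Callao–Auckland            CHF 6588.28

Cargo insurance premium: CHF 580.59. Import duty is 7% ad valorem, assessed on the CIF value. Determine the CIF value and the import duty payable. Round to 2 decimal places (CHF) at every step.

CIF = FOB price + freight + insurance
CIF = 302449.63 + 6588.28 + 580.59 = 309618.50
Import duty = 309618.50 × 7% = 21673.30

CIF value: CHF 309618.50; import duty: CHF 21673.30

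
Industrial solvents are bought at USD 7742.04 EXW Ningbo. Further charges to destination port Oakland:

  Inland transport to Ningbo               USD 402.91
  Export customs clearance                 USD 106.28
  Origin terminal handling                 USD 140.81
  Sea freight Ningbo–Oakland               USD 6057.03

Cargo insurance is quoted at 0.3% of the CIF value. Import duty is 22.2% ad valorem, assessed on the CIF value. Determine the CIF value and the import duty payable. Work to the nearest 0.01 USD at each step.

CIF value: USD 14492.55; import duty: USD 3217.35

Let C be the CIF value. C = EXW price + pre-shipment costs + freight + 0.3% × C
C − 0.3% × C = 7742.04 + 402.91 + 106.28 + 140.81 + 6057.03
0.997 × C = 14449.07
C = 14449.07 / 0.997 = 14492.55
Insurance premium = 0.3% × 14492.55 = 43.48
Import duty = 14492.55 × 22.2% = 3217.35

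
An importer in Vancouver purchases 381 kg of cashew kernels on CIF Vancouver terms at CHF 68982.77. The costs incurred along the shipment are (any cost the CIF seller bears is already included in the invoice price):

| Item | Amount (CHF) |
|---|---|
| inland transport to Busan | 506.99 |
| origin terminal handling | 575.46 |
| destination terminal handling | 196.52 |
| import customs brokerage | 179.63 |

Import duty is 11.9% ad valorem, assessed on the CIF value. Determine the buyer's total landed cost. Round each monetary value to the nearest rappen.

CIF: the seller pays costs through ocean freight and marine insurance to the destination port.
Already in the invoice (seller's account under CIF): inland to port, origin terminal — exclude.
The CIF price already equals the CIF value: 68982.77
Import duty = 68982.77 × 11.9% = 8208.95
Buyer bears: destination terminal 196.52 + brokerage 179.63 + duty 8208.95 = 8585.10
Landed cost = invoice 68982.77 + 8585.10 = 77567.87

Total landed cost: CHF 77567.87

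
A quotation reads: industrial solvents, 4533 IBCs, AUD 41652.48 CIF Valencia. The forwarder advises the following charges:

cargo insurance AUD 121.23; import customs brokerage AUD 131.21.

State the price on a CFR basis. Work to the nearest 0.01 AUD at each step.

CFR price: AUD 41531.25

Not relevant to the conversion: brokerage — on the buyer under both terms; not part of either seller's price.
From CIF to CFR, the seller no longer bears: insurance.
CFR price = 41652.48 − 121.23 = 41531.25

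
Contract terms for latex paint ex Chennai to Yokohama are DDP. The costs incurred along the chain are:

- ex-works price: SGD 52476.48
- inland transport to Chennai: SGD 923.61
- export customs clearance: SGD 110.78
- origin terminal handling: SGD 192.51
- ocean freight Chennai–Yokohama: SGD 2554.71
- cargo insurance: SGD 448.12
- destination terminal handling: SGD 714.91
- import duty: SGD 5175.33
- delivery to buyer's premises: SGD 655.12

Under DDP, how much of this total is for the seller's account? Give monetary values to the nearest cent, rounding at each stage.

Seller's account: SGD 63251.57

DDP: the seller bears all costs including import duty.
Seller's account: goods 52476.48 + inland to port 923.61 + export clearance 110.78 + origin terminal 192.51 + freight 2554.71 + insurance 448.12 + destination terminal 714.91 + duty 5175.33 + delivery 655.12 = 63251.57
Buyer's account: 0.00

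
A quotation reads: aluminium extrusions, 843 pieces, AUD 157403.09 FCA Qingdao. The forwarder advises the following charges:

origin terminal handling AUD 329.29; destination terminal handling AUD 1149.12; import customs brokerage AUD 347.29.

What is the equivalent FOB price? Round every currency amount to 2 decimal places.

FOB price: AUD 157732.38

Not relevant to the conversion: brokerage, destination terminal — on the buyer under both terms; not part of either seller's price.
From FCA to FOB, the seller additionally bears: origin terminal.
FOB price = 157403.09 + 329.29 = 157732.38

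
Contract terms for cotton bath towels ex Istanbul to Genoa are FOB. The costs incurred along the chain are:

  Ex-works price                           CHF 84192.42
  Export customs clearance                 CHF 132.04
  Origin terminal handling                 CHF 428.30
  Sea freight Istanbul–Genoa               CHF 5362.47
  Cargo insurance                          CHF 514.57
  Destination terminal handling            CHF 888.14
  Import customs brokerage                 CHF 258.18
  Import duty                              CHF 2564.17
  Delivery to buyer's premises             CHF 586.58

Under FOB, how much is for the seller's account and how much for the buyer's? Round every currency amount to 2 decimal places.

Seller: CHF 84752.76; buyer: CHF 10174.11

FOB: the seller bears costs until goods are on board at the origin port; the buyer bears freight, insurance and all costs thereafter.
Seller's account: goods 84192.42 + export clearance 132.04 + origin terminal 428.30 = 84752.76
Buyer's account: freight 5362.47 + insurance 514.57 + destination terminal 888.14 + brokerage 258.18 + duty 2564.17 + delivery 586.58 = 10174.11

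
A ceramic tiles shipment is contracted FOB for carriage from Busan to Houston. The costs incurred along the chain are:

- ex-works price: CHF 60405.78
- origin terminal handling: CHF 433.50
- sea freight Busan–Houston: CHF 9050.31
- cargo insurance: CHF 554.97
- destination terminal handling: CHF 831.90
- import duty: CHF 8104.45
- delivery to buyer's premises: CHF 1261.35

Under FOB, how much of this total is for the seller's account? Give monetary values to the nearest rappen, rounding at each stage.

Seller's account: CHF 60839.28

FOB: the seller bears costs until goods are on board at the origin port; the buyer bears freight, insurance and all costs thereafter.
Seller's account: goods 60405.78 + origin terminal 433.50 = 60839.28
Buyer's account: freight 9050.31 + insurance 554.97 + destination terminal 831.90 + duty 8104.45 + delivery 1261.35 = 19802.98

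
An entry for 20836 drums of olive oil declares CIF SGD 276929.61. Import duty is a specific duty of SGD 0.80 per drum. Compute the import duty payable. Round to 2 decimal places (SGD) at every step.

Import duty = 20836 × 0.80 = 16668.80

Import duty: SGD 16668.80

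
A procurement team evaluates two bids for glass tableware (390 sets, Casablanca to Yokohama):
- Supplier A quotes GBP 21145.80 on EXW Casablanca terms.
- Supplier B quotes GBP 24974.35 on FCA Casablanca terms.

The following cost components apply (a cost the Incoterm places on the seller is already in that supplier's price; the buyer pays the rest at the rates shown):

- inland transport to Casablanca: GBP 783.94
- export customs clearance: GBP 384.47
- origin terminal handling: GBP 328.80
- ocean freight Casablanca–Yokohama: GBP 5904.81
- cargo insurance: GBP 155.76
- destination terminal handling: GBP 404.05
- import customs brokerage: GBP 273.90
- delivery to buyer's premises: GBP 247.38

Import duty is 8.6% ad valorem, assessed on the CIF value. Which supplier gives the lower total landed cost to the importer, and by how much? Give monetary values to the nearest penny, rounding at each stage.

Supplier A is cheaper by GBP 2888.91

Supplier A (EXW):
CIF value = EXW price + inland to port + export clearance + origin terminal + freight + insurance = 21145.80 + 783.94 + 384.47 + 328.80 + 5904.81 + 155.76 = 28703.58
Import duty = 28703.58 × 8.6% = 2468.51
Buyer bears (A): 783.94 + 384.47 + 328.80 + 5904.81 + 155.76 + 404.05 + 273.90 + 247.38 = 8483.11
Landed cost (A) = invoice 21145.80 + 8483.11 + duty 2468.51 = 32097.42
Supplier B (FCA):
CIF value = FCA price + origin terminal + freight + insurance = 24974.35 + 328.80 + 5904.81 + 155.76 = 31363.72
Import duty = 31363.72 × 8.6% = 2697.28
Buyer bears (B): 328.80 + 5904.81 + 155.76 + 404.05 + 273.90 + 247.38 = 7314.70
Landed cost (B) = invoice 24974.35 + 7314.70 + duty 2697.28 = 34986.33
Difference = |32097.42 − 34986.33| = 2888.91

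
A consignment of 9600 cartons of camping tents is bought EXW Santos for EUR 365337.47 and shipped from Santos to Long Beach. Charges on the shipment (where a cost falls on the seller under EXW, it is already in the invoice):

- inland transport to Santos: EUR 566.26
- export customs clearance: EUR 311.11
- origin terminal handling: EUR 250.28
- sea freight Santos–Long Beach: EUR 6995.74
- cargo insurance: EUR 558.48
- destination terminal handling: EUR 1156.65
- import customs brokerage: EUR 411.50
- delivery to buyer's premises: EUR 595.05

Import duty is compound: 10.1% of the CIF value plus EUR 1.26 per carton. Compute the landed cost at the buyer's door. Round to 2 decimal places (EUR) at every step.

EXW: the seller makes goods available at their premises; the buyer bears all onward costs.
CIF value = EXW price + inland to port + export clearance + origin terminal + freight + insurance = 365337.47 + 566.26 + 311.11 + 250.28 + 6995.74 + 558.48 = 374019.34
Ad valorem component: 374019.34 × 10.1% = 37775.95
Specific component: 9600 × 1.26 = 12096.00
Import duty = 37775.95 + 12096.00 = 49871.95
Buyer bears: inland to port 566.26 + export clearance 311.11 + origin terminal 250.28 + freight 6995.74 + insurance 558.48 + destination terminal 1156.65 + brokerage 411.50 + delivery 595.05 + duty 49871.95 = 60717.02
Landed cost = invoice 365337.47 + 60717.02 = 426054.49

Total landed cost: EUR 426054.49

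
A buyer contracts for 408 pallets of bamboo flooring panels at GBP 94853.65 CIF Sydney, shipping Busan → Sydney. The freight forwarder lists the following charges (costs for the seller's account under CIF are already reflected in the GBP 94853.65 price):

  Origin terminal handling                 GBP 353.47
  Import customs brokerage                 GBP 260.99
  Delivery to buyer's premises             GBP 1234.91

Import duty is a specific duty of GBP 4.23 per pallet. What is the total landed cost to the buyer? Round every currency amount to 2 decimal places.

CIF: the seller pays costs through ocean freight and marine insurance to the destination port.
Already in the invoice (seller's account under CIF): origin terminal — exclude.
The CIF price already equals the CIF value: 94853.65
Import duty = 408 × 4.23 = 1725.84
Buyer bears: brokerage 260.99 + delivery 1234.91 + duty 1725.84 = 3221.74
Landed cost = invoice 94853.65 + 3221.74 = 98075.39

Total landed cost: GBP 98075.39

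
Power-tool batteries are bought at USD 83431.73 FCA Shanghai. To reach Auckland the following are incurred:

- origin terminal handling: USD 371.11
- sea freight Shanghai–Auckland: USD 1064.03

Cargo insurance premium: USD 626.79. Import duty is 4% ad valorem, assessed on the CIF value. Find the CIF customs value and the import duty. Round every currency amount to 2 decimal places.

CIF = FCA price + pre-shipment costs + freight + insurance
CIF = 83431.73 + 371.11 + 1064.03 + 626.79 = 85493.66
Import duty = 85493.66 × 4% = 3419.75

CIF value: USD 85493.66; import duty: USD 3419.75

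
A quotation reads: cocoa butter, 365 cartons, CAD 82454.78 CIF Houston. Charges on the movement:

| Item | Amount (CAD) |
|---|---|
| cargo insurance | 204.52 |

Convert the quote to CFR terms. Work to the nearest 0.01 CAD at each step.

CFR price: CAD 82250.26

From CIF to CFR, the seller no longer bears: insurance.
CFR price = 82454.78 − 204.52 = 82250.26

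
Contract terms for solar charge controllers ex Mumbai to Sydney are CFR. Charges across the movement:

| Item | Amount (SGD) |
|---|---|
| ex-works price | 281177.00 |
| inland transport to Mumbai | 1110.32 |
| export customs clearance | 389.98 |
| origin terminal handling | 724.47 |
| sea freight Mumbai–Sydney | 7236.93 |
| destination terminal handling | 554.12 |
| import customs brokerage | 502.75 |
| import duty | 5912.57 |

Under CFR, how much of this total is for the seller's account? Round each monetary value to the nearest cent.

Seller's account: SGD 290638.70

CFR: the seller pays costs through ocean freight to the destination port, but not insurance.
Seller's account: goods 281177.00 + inland to port 1110.32 + export clearance 389.98 + origin terminal 724.47 + freight 7236.93 = 290638.70
Buyer's account: destination terminal 554.12 + brokerage 502.75 + duty 5912.57 = 6969.44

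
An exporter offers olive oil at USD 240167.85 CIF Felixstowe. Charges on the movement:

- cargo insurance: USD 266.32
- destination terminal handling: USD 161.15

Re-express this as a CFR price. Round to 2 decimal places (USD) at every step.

CFR price: USD 239901.53

Not relevant to the conversion: destination terminal — on the buyer under both terms; not part of either seller's price.
From CIF to CFR, the seller no longer bears: insurance.
CFR price = 240167.85 − 266.32 = 239901.53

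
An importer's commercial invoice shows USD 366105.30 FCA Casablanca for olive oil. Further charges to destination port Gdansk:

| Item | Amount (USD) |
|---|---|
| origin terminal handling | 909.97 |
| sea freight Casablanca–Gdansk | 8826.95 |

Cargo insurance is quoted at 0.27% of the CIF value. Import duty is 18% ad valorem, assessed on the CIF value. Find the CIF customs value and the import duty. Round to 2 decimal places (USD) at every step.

Let C be the CIF value. C = FCA price + pre-shipment costs + freight + 0.27% × C
C − 0.27% × C = 366105.30 + 909.97 + 8826.95
0.9973 × C = 375842.22
C = 375842.22 / 0.9973 = 376859.74
Insurance premium = 0.27% × 376859.74 = 1017.52
Import duty = 376859.74 × 18% = 67834.75

CIF value: USD 376859.74; import duty: USD 67834.75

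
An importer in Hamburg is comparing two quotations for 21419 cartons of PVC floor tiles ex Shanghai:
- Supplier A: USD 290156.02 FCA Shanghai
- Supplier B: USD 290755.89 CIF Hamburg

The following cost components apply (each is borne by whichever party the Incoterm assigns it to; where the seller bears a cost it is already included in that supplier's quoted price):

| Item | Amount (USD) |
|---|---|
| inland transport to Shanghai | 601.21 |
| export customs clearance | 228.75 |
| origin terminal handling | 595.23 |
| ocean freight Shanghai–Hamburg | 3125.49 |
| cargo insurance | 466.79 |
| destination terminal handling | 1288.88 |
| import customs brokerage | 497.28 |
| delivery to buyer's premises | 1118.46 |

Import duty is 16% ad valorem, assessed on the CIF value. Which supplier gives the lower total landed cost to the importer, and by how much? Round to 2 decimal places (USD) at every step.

Supplier B is cheaper by USD 4161.66

Supplier A (FCA):
CIF value = FCA price + origin terminal + freight + insurance = 290156.02 + 595.23 + 3125.49 + 466.79 = 294343.53
Import duty = 294343.53 × 16% = 47094.96
Buyer bears (A): 595.23 + 3125.49 + 466.79 + 1288.88 + 497.28 + 1118.46 = 7092.13
Landed cost (A) = invoice 290156.02 + 7092.13 + duty 47094.96 = 344343.11
Supplier B (CIF):
The CIF price already equals the CIF value: 290755.89
Import duty = 290755.89 × 16% = 46520.94
Buyer bears (B): 1288.88 + 497.28 + 1118.46 = 2904.62
Landed cost (B) = invoice 290755.89 + 2904.62 + duty 46520.94 = 340181.45
Difference = |344343.11 − 340181.45| = 4161.66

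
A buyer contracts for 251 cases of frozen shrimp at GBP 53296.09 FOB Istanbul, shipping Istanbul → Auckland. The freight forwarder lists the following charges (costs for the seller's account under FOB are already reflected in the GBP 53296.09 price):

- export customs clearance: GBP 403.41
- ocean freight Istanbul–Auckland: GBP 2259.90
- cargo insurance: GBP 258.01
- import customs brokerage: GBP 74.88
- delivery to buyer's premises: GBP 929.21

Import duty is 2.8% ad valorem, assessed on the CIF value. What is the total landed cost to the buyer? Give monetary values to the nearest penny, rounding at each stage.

FOB: the seller bears costs until goods are on board at the origin port; the buyer bears freight, insurance and all costs thereafter.
Already in the invoice (seller's account under FOB): export clearance — exclude.
CIF value = FOB price + freight + insurance = 53296.09 + 2259.90 + 258.01 = 55814.00
Import duty = 55814.00 × 2.8% = 1562.79
Buyer bears: freight 2259.90 + insurance 258.01 + brokerage 74.88 + delivery 929.21 + duty 1562.79 = 5084.79
Landed cost = invoice 53296.09 + 5084.79 = 58380.88

Total landed cost: GBP 58380.88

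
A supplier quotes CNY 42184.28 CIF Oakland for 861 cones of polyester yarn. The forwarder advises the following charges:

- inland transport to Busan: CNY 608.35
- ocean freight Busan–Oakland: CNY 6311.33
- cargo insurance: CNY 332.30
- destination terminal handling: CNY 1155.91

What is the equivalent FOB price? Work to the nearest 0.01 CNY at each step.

FOB price: CNY 35540.65

Not relevant to the conversion: inland to port — on the seller under both CIF and FOB; already in the CIF price and stays in the FOB price. destination terminal — on the buyer under both terms; not part of either seller's price.
From CIF to FOB, the seller no longer bears: freight, insurance.
FOB price = 42184.28 − 6311.33 − 332.30 = 35540.65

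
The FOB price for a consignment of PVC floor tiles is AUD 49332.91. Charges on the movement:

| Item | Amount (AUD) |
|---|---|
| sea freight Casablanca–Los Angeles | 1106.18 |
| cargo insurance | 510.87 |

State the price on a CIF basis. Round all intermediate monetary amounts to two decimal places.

From FOB to CIF, the seller additionally bears: freight, insurance.
CIF price = 49332.91 + 1106.18 + 510.87 = 50949.96

CIF price: AUD 50949.96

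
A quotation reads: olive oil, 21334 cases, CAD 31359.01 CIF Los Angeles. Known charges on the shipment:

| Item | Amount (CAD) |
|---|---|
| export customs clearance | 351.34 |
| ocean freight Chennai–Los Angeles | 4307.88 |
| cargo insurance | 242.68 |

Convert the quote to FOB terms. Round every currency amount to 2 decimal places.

FOB price: CAD 26808.45

Not relevant to the conversion: export clearance — on the seller under both CIF and FOB; already in the CIF price and stays in the FOB price.
From CIF to FOB, the seller no longer bears: freight, insurance.
FOB price = 31359.01 − 4307.88 − 242.68 = 26808.45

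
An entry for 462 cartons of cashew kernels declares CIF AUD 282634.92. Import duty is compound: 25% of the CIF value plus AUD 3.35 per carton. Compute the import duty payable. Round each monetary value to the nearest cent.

Ad valorem component: 282634.92 × 25% = 70658.73
Specific component: 462 × 3.35 = 1547.70
Import duty = 70658.73 + 1547.70 = 72206.43

Import duty: AUD 72206.43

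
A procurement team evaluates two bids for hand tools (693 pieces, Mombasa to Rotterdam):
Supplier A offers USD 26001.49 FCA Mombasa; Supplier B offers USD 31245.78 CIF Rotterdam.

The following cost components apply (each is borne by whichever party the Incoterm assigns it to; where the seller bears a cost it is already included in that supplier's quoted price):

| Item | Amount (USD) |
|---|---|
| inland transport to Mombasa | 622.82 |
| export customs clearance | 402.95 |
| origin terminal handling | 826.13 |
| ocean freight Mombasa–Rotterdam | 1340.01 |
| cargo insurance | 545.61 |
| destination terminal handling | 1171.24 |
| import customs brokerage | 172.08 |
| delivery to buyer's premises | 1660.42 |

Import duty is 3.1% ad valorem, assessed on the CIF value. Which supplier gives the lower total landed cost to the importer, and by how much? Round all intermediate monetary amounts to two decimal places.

Supplier A is cheaper by USD 2611.05

Supplier A (FCA):
CIF value = FCA price + origin terminal + freight + insurance = 26001.49 + 826.13 + 1340.01 + 545.61 = 28713.24
Import duty = 28713.24 × 3.1% = 890.11
Buyer bears (A): 826.13 + 1340.01 + 545.61 + 1171.24 + 172.08 + 1660.42 = 5715.49
Landed cost (A) = invoice 26001.49 + 5715.49 + duty 890.11 = 32607.09
Supplier B (CIF):
The CIF price already equals the CIF value: 31245.78
Import duty = 31245.78 × 3.1% = 968.62
Buyer bears (B): 1171.24 + 172.08 + 1660.42 = 3003.74
Landed cost (B) = invoice 31245.78 + 3003.74 + duty 968.62 = 35218.14
Difference = |32607.09 − 35218.14| = 2611.05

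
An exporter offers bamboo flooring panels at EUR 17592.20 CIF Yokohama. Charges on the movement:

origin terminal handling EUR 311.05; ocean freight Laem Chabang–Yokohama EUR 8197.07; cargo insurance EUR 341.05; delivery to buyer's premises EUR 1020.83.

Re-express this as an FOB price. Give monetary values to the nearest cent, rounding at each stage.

FOB price: EUR 9054.08

Not relevant to the conversion: origin terminal — on the seller under both CIF and FOB; already in the CIF price and stays in the FOB price. delivery — on the buyer under both terms; not part of either seller's price.
From CIF to FOB, the seller no longer bears: freight, insurance.
FOB price = 17592.20 − 8197.07 − 341.05 = 9054.08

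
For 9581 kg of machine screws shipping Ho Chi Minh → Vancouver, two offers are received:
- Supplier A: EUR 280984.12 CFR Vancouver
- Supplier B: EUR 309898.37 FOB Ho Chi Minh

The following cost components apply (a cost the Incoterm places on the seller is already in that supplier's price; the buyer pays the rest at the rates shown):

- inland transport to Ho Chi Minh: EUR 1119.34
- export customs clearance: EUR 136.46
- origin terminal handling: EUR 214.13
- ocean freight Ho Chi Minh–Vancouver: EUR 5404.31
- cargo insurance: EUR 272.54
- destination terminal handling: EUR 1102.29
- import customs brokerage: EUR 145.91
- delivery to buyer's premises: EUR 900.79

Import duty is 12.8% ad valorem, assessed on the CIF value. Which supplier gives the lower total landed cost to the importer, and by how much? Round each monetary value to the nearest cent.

Supplier A is cheaper by EUR 38711.34

Supplier A (CFR):
CIF value = CFR price + insurance = 280984.12 + 272.54 = 281256.66
Import duty = 281256.66 × 12.8% = 36000.85
Buyer bears (A): 272.54 + 1102.29 + 145.91 + 900.79 = 2421.53
Landed cost (A) = invoice 280984.12 + 2421.53 + duty 36000.85 = 319406.50
Supplier B (FOB):
CIF value = FOB price + freight + insurance = 309898.37 + 5404.31 + 272.54 = 315575.22
Import duty = 315575.22 × 12.8% = 40393.63
Buyer bears (B): 5404.31 + 272.54 + 1102.29 + 145.91 + 900.79 = 7825.84
Landed cost (B) = invoice 309898.37 + 7825.84 + duty 40393.63 = 358117.84
Difference = |319406.50 − 358117.84| = 38711.34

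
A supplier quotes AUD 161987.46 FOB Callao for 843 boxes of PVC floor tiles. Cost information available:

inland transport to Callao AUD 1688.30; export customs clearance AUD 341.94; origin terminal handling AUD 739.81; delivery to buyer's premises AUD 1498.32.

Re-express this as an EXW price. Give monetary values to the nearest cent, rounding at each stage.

EXW price: AUD 159217.41

Not relevant to the conversion: delivery — on the buyer under both terms; not part of either seller's price.
From FOB to EXW, the seller no longer bears: inland to port, export clearance, origin terminal.
EXW price = 161987.46 − 1688.30 − 341.94 − 739.81 = 159217.41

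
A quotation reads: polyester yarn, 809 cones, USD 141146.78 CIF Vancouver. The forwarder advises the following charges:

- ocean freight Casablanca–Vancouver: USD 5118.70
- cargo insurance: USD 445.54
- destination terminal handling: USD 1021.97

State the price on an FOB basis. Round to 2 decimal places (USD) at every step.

Not relevant to the conversion: destination terminal — on the buyer under both terms; not part of either seller's price.
From CIF to FOB, the seller no longer bears: freight, insurance.
FOB price = 141146.78 − 5118.70 − 445.54 = 135582.54

FOB price: USD 135582.54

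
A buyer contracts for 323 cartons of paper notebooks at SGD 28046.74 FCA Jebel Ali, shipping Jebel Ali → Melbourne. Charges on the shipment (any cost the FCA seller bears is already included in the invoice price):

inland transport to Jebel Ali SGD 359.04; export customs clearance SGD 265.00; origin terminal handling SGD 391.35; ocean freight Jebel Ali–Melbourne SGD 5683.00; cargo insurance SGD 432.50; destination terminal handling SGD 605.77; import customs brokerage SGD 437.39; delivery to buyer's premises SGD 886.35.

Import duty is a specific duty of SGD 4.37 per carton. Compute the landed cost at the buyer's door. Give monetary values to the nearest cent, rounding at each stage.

FCA: the seller delivers export-cleared goods to the carrier; the buyer bears costs from that point.
Already in the invoice (seller's account under FCA): inland to port, export clearance — exclude.
CIF value = FCA price + origin terminal + freight + insurance = 28046.74 + 391.35 + 5683.00 + 432.50 = 34553.59
Import duty = 323 × 4.37 = 1411.51
Buyer bears: origin terminal 391.35 + freight 5683.00 + insurance 432.50 + destination terminal 605.77 + brokerage 437.39 + delivery 886.35 + duty 1411.51 = 9847.87
Landed cost = invoice 28046.74 + 9847.87 = 37894.61

Total landed cost: SGD 37894.61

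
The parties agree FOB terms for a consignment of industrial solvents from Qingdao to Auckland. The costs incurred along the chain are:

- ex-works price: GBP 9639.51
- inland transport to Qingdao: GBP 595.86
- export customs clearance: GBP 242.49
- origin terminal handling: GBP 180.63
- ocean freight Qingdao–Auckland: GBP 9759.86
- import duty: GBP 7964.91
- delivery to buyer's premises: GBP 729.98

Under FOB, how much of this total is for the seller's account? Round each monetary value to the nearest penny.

Seller's account: GBP 10658.49

FOB: the seller bears costs until goods are on board at the origin port; the buyer bears freight, insurance and all costs thereafter.
Seller's account: goods 9639.51 + inland to port 595.86 + export clearance 242.49 + origin terminal 180.63 = 10658.49
Buyer's account: freight 9759.86 + duty 7964.91 + delivery 729.98 = 18454.75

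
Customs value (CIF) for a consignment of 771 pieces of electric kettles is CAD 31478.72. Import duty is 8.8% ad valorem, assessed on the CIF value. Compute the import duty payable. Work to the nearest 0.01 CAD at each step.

Import duty = 31478.72 × 8.8% = 2770.13

Import duty: CAD 2770.13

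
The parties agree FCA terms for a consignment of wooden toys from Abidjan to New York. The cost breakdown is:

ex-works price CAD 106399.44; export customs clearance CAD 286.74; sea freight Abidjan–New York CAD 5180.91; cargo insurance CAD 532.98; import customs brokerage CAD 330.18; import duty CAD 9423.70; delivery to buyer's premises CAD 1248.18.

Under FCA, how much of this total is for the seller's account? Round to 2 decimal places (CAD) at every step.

Seller's account: CAD 106686.18

FCA: the seller delivers export-cleared goods to the carrier; the buyer bears costs from that point.
Seller's account: goods 106399.44 + export clearance 286.74 = 106686.18
Buyer's account: freight 5180.91 + insurance 532.98 + brokerage 330.18 + duty 9423.70 + delivery 1248.18 = 16715.95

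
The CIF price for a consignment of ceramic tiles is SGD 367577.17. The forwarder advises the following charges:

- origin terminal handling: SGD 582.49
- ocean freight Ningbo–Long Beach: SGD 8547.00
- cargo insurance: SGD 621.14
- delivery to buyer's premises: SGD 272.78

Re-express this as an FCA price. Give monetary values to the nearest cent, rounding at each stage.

Not relevant to the conversion: delivery — on the buyer under both terms; not part of either seller's price.
From CIF to FCA, the seller no longer bears: origin terminal, freight, insurance.
FCA price = 367577.17 − 582.49 − 8547.00 − 621.14 = 357826.54

FCA price: SGD 357826.54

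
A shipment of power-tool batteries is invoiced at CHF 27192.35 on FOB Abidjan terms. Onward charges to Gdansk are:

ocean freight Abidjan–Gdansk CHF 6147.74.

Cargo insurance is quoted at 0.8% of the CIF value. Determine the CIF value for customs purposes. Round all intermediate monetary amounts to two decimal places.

Let C be the CIF value. C = FOB price + freight + 0.8% × C
C − 0.8% × C = 27192.35 + 6147.74
0.992 × C = 33340.09
C = 33340.09 / 0.992 = 33608.96
Insurance premium = 0.8% × 33608.96 = 268.87

CIF value: CHF 33608.96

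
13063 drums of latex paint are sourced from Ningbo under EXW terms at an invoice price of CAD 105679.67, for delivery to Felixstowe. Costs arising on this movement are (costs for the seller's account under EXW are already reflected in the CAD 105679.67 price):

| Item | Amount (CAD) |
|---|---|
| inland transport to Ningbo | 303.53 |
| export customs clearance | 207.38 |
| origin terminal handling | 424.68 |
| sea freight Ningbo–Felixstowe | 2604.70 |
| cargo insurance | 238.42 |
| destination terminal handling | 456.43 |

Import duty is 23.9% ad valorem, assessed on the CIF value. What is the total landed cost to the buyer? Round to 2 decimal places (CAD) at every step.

EXW: the seller makes goods available at their premises; the buyer bears all onward costs.
CIF value = EXW price + inland to port + export clearance + origin terminal + freight + insurance = 105679.67 + 303.53 + 207.38 + 424.68 + 2604.70 + 238.42 = 109458.38
Import duty = 109458.38 × 23.9% = 26160.55
Buyer bears: inland to port 303.53 + export clearance 207.38 + origin terminal 424.68 + freight 2604.70 + insurance 238.42 + destination terminal 456.43 + duty 26160.55 = 30395.69
Landed cost = invoice 105679.67 + 30395.69 = 136075.36

Total landed cost: CAD 136075.36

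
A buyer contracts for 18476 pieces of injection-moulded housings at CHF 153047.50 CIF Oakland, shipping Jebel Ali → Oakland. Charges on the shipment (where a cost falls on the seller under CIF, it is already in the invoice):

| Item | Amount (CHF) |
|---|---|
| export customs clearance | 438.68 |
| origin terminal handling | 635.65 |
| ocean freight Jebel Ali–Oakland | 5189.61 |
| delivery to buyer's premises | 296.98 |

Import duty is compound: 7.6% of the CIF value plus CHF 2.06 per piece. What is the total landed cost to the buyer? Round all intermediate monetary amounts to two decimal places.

Total landed cost: CHF 203036.65

CIF: the seller pays costs through ocean freight and marine insurance to the destination port.
Already in the invoice (seller's account under CIF): export clearance, origin terminal, freight — exclude.
The CIF price already equals the CIF value: 153047.50
Ad valorem component: 153047.50 × 7.6% = 11631.61
Specific component: 18476 × 2.06 = 38060.56
Import duty = 11631.61 + 38060.56 = 49692.17
Buyer bears: delivery 296.98 + duty 49692.17 = 49989.15
Landed cost = invoice 153047.50 + 49989.15 = 203036.65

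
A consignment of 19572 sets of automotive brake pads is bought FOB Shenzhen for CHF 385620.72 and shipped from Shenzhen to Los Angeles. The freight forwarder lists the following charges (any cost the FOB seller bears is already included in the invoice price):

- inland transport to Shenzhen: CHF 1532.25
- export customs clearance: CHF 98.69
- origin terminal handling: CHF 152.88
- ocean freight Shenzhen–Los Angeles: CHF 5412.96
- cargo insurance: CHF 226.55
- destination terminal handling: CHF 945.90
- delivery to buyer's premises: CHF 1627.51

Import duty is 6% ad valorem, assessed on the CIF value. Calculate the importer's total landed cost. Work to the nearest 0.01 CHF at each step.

FOB: the seller bears costs until goods are on board at the origin port; the buyer bears freight, insurance and all costs thereafter.
Already in the invoice (seller's account under FOB): inland to port, export clearance, origin terminal — exclude.
CIF value = FOB price + freight + insurance = 385620.72 + 5412.96 + 226.55 = 391260.23
Import duty = 391260.23 × 6% = 23475.61
Buyer bears: freight 5412.96 + insurance 226.55 + destination terminal 945.90 + delivery 1627.51 + duty 23475.61 = 31688.53
Landed cost = invoice 385620.72 + 31688.53 = 417309.25

Total landed cost: CHF 417309.25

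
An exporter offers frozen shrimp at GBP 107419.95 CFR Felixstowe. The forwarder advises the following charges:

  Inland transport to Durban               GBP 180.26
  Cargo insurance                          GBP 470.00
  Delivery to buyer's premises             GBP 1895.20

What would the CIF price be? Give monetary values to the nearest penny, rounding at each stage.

Not relevant to the conversion: inland to port — on the seller under both CFR and CIF; already in the CFR price and stays in the CIF price. delivery — on the buyer under both terms; not part of either seller's price.
From CFR to CIF, the seller additionally bears: insurance.
CIF price = 107419.95 + 470.00 = 107889.95

CIF price: GBP 107889.95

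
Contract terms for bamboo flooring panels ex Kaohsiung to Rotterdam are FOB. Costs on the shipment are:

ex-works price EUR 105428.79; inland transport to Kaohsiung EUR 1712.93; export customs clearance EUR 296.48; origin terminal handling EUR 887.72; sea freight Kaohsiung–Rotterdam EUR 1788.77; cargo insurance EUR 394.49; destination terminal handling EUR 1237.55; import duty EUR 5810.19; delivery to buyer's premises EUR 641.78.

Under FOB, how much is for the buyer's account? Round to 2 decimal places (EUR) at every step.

FOB: the seller bears costs until goods are on board at the origin port; the buyer bears freight, insurance and all costs thereafter.
Seller's account: goods 105428.79 + inland to port 1712.93 + export clearance 296.48 + origin terminal 887.72 = 108325.92
Buyer's account: freight 1788.77 + insurance 394.49 + destination terminal 1237.55 + duty 5810.19 + delivery 641.78 = 9872.78

Buyer's account: EUR 9872.78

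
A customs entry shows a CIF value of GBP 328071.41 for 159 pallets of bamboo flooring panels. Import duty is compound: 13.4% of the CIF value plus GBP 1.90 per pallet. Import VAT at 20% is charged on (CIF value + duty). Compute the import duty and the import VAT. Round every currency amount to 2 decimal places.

Ad valorem component: 328071.41 × 13.4% = 43961.57
Specific component: 159 × 1.90 = 302.10
Import duty = 43961.57 + 302.10 = 44263.67
VAT base = CIF + duty = 328071.41 + 44263.67 = 372335.08
Import VAT = 372335.08 × 20% = 74467.02

Import duty: GBP 44263.67; import VAT: GBP 74467.02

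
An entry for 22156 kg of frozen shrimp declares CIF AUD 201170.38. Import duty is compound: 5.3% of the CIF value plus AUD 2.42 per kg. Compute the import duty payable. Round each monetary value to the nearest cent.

Import duty: AUD 64279.55

Ad valorem component: 201170.38 × 5.3% = 10662.03
Specific component: 22156 × 2.42 = 53617.52
Import duty = 10662.03 + 53617.52 = 64279.55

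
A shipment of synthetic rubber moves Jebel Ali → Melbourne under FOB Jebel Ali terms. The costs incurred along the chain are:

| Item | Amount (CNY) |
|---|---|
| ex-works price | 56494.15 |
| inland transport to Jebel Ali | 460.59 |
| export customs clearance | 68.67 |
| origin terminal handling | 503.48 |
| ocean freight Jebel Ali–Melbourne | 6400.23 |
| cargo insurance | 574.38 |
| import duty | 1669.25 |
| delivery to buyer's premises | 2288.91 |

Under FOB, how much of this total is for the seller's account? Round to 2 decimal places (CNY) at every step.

Seller's account: CNY 57526.89

FOB: the seller bears costs until goods are on board at the origin port; the buyer bears freight, insurance and all costs thereafter.
Seller's account: goods 56494.15 + inland to port 460.59 + export clearance 68.67 + origin terminal 503.48 = 57526.89
Buyer's account: freight 6400.23 + insurance 574.38 + duty 1669.25 + delivery 2288.91 = 10932.77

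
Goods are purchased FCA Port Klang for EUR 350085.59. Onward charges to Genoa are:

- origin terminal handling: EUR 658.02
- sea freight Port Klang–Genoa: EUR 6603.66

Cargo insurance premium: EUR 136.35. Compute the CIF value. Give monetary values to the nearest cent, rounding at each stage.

CIF = FCA price + pre-shipment costs + freight + insurance
CIF = 350085.59 + 658.02 + 6603.66 + 136.35 = 357483.62

CIF value: EUR 357483.62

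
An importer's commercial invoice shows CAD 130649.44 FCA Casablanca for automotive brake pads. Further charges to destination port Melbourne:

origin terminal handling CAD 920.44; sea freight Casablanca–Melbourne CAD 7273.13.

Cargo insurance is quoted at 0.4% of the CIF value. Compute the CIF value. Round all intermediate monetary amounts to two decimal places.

CIF value: CAD 139400.61

Let C be the CIF value. C = FCA price + pre-shipment costs + freight + 0.4% × C
C − 0.4% × C = 130649.44 + 920.44 + 7273.13
0.996 × C = 138843.01
C = 138843.01 / 0.996 = 139400.61
Insurance premium = 0.4% × 139400.61 = 557.60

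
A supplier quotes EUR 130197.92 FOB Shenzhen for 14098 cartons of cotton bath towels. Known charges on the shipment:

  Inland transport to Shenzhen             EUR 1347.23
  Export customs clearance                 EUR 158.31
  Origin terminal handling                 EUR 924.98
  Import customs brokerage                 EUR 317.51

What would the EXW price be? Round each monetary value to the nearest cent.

Not relevant to the conversion: brokerage — on the buyer under both terms; not part of either seller's price.
From FOB to EXW, the seller no longer bears: inland to port, export clearance, origin terminal.
EXW price = 130197.92 − 1347.23 − 158.31 − 924.98 = 127767.40

EXW price: EUR 127767.40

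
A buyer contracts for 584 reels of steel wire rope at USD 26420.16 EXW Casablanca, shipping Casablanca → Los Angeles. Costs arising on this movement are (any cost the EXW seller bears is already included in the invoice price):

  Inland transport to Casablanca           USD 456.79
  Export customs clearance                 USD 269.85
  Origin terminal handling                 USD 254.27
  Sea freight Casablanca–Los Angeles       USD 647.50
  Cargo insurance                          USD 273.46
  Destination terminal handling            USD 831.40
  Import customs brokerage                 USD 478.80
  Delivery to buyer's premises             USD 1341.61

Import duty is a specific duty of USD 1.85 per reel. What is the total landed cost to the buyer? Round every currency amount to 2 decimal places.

Total landed cost: USD 32054.24

EXW: the seller makes goods available at their premises; the buyer bears all onward costs.
CIF value = EXW price + inland to port + export clearance + origin terminal + freight + insurance = 26420.16 + 456.79 + 269.85 + 254.27 + 647.50 + 273.46 = 28322.03
Import duty = 584 × 1.85 = 1080.40
Buyer bears: inland to port 456.79 + export clearance 269.85 + origin terminal 254.27 + freight 647.50 + insurance 273.46 + destination terminal 831.40 + brokerage 478.80 + delivery 1341.61 + duty 1080.40 = 5634.08
Landed cost = invoice 26420.16 + 5634.08 = 32054.24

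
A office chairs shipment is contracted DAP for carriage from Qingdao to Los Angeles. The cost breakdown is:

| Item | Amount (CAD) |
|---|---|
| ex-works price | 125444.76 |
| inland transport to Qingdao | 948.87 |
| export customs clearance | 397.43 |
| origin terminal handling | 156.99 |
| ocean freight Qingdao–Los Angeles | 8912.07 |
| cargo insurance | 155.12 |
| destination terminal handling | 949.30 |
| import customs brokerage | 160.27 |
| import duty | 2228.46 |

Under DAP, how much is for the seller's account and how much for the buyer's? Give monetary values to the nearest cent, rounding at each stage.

DAP: the seller bears all costs to the named destination except import duty and clearance.
Seller's account: goods 125444.76 + inland to port 948.87 + export clearance 397.43 + origin terminal 156.99 + freight 8912.07 + insurance 155.12 + destination terminal 949.30 = 136964.54
Buyer's account: brokerage 160.27 + duty 2228.46 = 2388.73

Seller: CAD 136964.54; buyer: CAD 2388.73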